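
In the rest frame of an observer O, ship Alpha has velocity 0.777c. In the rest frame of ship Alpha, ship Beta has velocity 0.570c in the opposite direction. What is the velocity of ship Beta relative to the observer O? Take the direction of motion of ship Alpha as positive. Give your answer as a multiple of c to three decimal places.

With v = 0.777 and u' = -0.570 (in units of c),
u = (u' + v)/(1 + u'v/c²):
u = (-0.570 + 0.777) / (1 + (-0.570)·0.777) = 0.2070/0.5571 = 0.3716

+0.372c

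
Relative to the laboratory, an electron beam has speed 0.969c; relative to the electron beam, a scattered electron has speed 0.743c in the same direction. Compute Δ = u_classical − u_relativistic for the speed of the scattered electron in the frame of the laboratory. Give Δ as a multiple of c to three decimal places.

Δ = 0.717c

Galilean: u_cl = 0.743 + 0.969 = 1.7120.
Relativistic: u_rel = (0.743 + 0.969) / (1 + 0.743·0.969) = 1.7120/1.7200 = 0.9954.
Δ = 1.7120 − 0.9954 = 0.7166.
(The classical prediction exceeds c; the relativistic result does not.)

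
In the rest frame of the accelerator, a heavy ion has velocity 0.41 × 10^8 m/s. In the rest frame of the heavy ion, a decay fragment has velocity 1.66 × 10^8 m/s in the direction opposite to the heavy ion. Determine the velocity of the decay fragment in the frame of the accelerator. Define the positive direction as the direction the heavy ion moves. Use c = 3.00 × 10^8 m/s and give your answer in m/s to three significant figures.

-1.35 × 10^8 m/s

In units of c (dividing by 3.00 × 10^8 m/s): v = 0.137, u' = -0.553.
u = (u' + v)/(1 + u'v/c²):
u = (-0.553 + 0.137) / (1 + (-0.553)·0.137) = -0.4167/0.9244 = -0.4508
Converting back: u = -0.4508 × 3.00 × 10^8 m/s.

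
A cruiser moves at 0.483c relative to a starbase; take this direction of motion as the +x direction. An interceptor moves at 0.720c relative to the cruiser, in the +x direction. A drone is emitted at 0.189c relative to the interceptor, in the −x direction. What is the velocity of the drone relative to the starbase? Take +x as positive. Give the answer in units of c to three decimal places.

Apply u = (u' + v)/(1 + u'v/c²) successively, working outward toward the starbase.
Start: velocity of the cruiser relative to the starbase = 0.4830c.
Compose with the interceptor (u' = 0.720 in the cruiser frame): u_1 = (0.720 + 0.483) / (1 + 0.720·0.483) = 1.2030/1.3478 = 0.8926.
Compose with the drone (u' = -0.189 in the interceptor frame): u_2 = (-0.189 + 0.893) / (1 + (-0.189)·0.893) = 0.7036/0.8313 = 0.8464.

+0.846c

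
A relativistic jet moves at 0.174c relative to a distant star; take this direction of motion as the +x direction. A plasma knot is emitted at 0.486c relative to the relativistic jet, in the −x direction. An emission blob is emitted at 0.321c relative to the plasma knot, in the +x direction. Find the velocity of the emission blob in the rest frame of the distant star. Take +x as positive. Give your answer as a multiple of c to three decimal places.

Apply u = (u' + v)/(1 + u'v/c²) successively, working outward toward the distant star.
Start: velocity of the relativistic jet relative to the distant star = 0.1740c.
Compose with the plasma knot (u' = -0.486 in the relativistic jet frame): u_1 = (-0.486 + 0.174) / (1 + (-0.486)·0.174) = -0.3120/0.9154 = -0.3408.
Compose with the emission blob (u' = 0.321 in the plasma knot frame): u_2 = (0.321 + (-0.341)) / (1 + 0.321·(-0.341)) = -0.0198/0.8906 = -0.0223.

-0.022c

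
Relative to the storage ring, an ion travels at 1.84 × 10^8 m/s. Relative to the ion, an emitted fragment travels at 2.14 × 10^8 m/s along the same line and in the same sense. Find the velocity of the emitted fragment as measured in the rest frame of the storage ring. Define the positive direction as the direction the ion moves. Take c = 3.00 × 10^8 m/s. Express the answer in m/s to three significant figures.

2.77 × 10^8 m/s

In units of c (dividing by 3.00 × 10^8 m/s): v = 0.613, u' = 0.713.
u = (u' + v)/(1 + u'v/c²):
u = (0.713 + 0.613) / (1 + 0.713·0.613) = 1.3267/1.4375 = 0.9229
Converting back: u = 0.9229 × 3.00 × 10^8 m/s.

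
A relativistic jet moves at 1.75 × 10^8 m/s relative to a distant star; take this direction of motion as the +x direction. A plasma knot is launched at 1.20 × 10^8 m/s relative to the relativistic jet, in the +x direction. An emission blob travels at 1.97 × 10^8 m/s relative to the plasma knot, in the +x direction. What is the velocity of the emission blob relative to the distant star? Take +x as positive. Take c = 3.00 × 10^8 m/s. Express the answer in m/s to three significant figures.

Apply u = (u' + v)/(1 + u'v/c²) successively, working outward toward the distant star.
(Dividing each given speed by c = 3.00 × 10^8 m/s to work in units of c.)
Start: velocity of the relativistic jet relative to the distant star = 0.5833c.
Compose with the plasma knot (u' = 0.400 in the relativistic jet frame): u_1 = (0.400 + 0.583) / (1 + 0.400·0.583) = 0.9833/1.2333 = 0.7973.
Compose with the emission blob (u' = 0.657 in the plasma knot frame): u_2 = (0.657 + 0.797) / (1 + 0.657·0.797) = 1.4540/1.5236 = 0.9543.
So u = 0.9543 × 3.00 × 10^8 m/s.

2.86 × 10^8 m/s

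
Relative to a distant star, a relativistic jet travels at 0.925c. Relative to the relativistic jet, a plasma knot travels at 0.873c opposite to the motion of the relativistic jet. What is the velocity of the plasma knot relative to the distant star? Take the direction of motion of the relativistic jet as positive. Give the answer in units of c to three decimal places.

With v = 0.925 and u' = -0.873 (in units of c),
u = (u' + v)/(1 + u'v/c²):
u = (-0.873 + 0.925) / (1 + (-0.873)·0.925) = 0.0520/0.1925 = 0.2702
(Galilean addition would give +0.052c.)

+0.270c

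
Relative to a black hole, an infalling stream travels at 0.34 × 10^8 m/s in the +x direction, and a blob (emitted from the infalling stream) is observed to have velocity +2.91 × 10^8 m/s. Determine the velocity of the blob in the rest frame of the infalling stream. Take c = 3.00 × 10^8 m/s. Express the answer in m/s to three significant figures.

v = 0.113c, u = 0.970c.
Invert the composition law: u' = (u − v)/(1 − uv/c²).
u' = (0.970 − 0.113) / (1 − (0.970)(0.113)) = 0.8567/0.8901 = 0.9625.
u' = 0.9625 × 3.00 × 10^8 m/s.

+2.89 × 10^8 m/s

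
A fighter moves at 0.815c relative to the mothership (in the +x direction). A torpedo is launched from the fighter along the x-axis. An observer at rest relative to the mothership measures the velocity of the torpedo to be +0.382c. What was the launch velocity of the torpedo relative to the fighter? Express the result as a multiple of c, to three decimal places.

-0.629c

Invert the composition law: u' = (u − v)/(1 − uv/c²).
u' = (0.382 − 0.815) / (1 − (0.382)(0.815)) = -0.4330/0.6887 = -0.6287.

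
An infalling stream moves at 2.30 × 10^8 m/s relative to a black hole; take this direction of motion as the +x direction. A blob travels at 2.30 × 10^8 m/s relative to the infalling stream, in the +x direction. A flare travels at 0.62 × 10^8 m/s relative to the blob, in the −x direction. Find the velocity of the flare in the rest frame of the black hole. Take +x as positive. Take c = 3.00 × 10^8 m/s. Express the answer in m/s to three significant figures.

Apply u = (u' + v)/(1 + u'v/c²) successively, working outward toward the black hole.
(Dividing each given speed by c = 3.00 × 10^8 m/s to work in units of c.)
Start: velocity of the infalling stream relative to the black hole = 0.7667c.
Compose with the blob (u' = 0.767 in the infalling stream frame): u_1 = (0.767 + 0.767) / (1 + 0.767·0.767) = 1.5333/1.5878 = 0.9657.
Compose with the flare (u' = -0.207 in the blob frame): u_2 = (-0.207 + 0.966) / (1 + (-0.207)·0.966) = 0.7590/0.8004 = 0.9483.
So u = 0.9483 × 3.00 × 10^8 m/s.

+2.84 × 10^8 m/s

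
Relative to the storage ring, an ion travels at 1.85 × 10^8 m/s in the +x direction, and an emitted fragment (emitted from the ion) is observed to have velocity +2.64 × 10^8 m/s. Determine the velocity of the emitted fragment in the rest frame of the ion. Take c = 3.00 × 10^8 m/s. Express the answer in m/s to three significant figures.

v = 0.617c, u = 0.880c.
Invert the composition law: u' = (u − v)/(1 − uv/c²).
u' = (0.880 − 0.617) / (1 − (0.880)(0.617)) = 0.2633/0.4573 = 0.5758.
u' = 0.5758 × 3.00 × 10^8 m/s.

+1.73 × 10^8 m/s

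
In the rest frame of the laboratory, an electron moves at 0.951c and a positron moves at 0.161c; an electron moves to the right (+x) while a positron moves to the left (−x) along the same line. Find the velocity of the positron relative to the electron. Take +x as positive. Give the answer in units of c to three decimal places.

-0.964c

β_A = 0.951, β_B = -0.161.
Transform to A's frame with the inverse velocity-addition law: u' = (u − v)/(1 − uv/c²), taking u = β_B and v = β_A.
u' = (-0.161 − 0.951) / (1 − (0.951)(-0.161)) = -1.1120/1.1531 = -0.9643.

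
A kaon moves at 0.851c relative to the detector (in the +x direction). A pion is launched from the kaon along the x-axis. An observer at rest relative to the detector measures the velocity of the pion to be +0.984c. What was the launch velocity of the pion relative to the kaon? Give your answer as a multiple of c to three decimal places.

+0.818c

Invert the composition law: u' = (u − v)/(1 − uv/c²).
u' = (0.984 − 0.851) / (1 − (0.984)(0.851)) = 0.1330/0.1626 = 0.8179.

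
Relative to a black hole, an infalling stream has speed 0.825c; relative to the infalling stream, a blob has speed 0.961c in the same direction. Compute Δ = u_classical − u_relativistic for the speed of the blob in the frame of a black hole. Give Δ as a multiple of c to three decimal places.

Galilean: u_cl = 0.961 + 0.825 = 1.7860.
Relativistic: u_rel = (0.961 + 0.825) / (1 + 0.961·0.825) = 1.7860/1.7928 = 0.9962.
Δ = 1.7860 − 0.9962 = 0.7898.
(The classical prediction exceeds c; the relativistic result does not.)

Δ = 0.790c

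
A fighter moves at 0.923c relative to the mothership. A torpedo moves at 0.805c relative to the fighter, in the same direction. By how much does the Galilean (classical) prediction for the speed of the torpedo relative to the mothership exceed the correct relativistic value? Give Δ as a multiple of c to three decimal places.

Galilean: u_cl = 0.805 + 0.923 = 1.7280.
Relativistic: u_rel = (0.805 + 0.923) / (1 + 0.805·0.923) = 1.7280/1.7430 = 0.9914.
Δ = 1.7280 − 0.9914 = 0.7366.
(The classical prediction exceeds c; the relativistic result does not.)

Δ = 0.737c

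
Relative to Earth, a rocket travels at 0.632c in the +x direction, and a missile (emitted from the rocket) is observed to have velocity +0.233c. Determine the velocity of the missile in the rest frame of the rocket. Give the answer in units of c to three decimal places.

Invert the composition law: u' = (u − v)/(1 − uv/c²).
u' = (0.233 − 0.632) / (1 − (0.233)(0.632)) = -0.3990/0.8527 = -0.4679.

-0.468c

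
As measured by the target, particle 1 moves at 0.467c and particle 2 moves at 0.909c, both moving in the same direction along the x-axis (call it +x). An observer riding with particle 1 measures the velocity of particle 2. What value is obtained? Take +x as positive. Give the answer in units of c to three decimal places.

β_A = 0.467, β_B = 0.909.
Transform to A's frame with the inverse velocity-addition law: u' = (u − v)/(1 − uv/c²), taking u = β_B and v = β_A.
u' = (0.909 − 0.467) / (1 − (0.467)(0.909)) = 0.4420/0.5755 = 0.7680.

+0.768c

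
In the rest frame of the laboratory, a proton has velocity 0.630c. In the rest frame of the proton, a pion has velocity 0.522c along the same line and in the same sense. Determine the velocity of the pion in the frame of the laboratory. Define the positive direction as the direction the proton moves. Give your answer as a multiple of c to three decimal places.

0.867c

With v = 0.630 and u' = 0.522 (in units of c),
u = (u' + v)/(1 + u'v/c²):
u = (0.522 + 0.630) / (1 + 0.522·0.630) = 1.1520/1.3289 = 0.8669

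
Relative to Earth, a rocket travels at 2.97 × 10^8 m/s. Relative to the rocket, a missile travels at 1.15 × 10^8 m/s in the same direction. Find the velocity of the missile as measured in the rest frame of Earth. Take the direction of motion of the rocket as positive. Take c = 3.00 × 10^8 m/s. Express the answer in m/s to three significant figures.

2.99 × 10^8 m/s

In units of c (dividing by 3.00 × 10^8 m/s): v = 0.990, u' = 0.383.
u = (u' + v)/(1 + u'v/c²):
u = (0.383 + 0.990) / (1 + 0.383·0.990) = 1.3733/1.3795 = 0.9955
(Galilean addition would give +1.373c, exceeding c.)
Converting back: u = 0.9955 × 3.00 × 10^8 m/s.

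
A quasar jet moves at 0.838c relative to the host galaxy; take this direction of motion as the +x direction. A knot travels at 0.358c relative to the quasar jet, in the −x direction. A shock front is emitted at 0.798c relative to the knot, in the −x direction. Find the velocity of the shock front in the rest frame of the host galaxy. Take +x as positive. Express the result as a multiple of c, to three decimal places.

Apply u = (u' + v)/(1 + u'v/c²) successively, working outward toward the host galaxy.
Start: velocity of the quasar jet relative to the host galaxy = 0.8380c.
Compose with the knot (u' = -0.358 in the quasar jet frame): u_1 = (-0.358 + 0.838) / (1 + (-0.358)·0.838) = 0.4800/0.7000 = 0.6857.
Compose with the shock front (u' = -0.798 in the knot frame): u_2 = (-0.798 + 0.686) / (1 + (-0.798)·0.686) = -0.1123/0.4528 = -0.2480.

-0.248c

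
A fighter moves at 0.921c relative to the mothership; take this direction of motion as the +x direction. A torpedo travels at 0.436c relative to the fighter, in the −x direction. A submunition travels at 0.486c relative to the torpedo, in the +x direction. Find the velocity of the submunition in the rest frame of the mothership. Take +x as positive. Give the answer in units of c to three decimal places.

+0.930c

Apply u = (u' + v)/(1 + u'v/c²) successively, working outward toward the mothership.
Start: velocity of the fighter relative to the mothership = 0.9210c.
Compose with the torpedo (u' = -0.436 in the fighter frame): u_1 = (-0.436 + 0.921) / (1 + (-0.436)·0.921) = 0.4850/0.5984 = 0.8104.
Compose with the submunition (u' = 0.486 in the torpedo frame): u_2 = (0.486 + 0.810) / (1 + 0.486·0.810) = 1.2964/1.3939 = 0.9301.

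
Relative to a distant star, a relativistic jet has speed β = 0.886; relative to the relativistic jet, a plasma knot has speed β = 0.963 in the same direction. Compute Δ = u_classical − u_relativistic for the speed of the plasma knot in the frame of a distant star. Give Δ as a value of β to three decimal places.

Δ = 0.851

Galilean: u_cl = 0.963 + 0.886 = 1.8490.
Relativistic: u_rel = (0.963 + 0.886) / (1 + 0.963·0.886) = 1.8490/1.8532 = 0.9977.
Δ = 1.8490 − 0.9977 = 0.8513.
(The classical prediction exceeds c; the relativistic result does not.)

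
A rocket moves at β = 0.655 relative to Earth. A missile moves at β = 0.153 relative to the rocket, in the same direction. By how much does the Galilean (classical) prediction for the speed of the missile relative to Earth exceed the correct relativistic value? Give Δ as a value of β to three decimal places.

Δ = 0.074

Galilean: u_cl = 0.153 + 0.655 = 0.8080.
Relativistic: u_rel = (0.153 + 0.655) / (1 + 0.153·0.655) = 0.8080/1.1002 = 0.7344.
Δ = 0.8080 − 0.7344 = 0.0736.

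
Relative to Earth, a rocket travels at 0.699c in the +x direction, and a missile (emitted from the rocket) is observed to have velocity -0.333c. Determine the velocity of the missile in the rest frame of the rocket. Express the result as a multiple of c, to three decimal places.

-0.837c

Invert the composition law: u' = (u − v)/(1 − uv/c²).
u' = (-0.333 − 0.699) / (1 − (-0.333)(0.699)) = -1.0320/1.2328 = -0.8371.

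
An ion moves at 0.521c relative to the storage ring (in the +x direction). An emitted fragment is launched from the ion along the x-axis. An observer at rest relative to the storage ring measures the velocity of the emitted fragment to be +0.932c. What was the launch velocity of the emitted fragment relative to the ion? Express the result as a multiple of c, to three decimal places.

Invert the composition law: u' = (u − v)/(1 − uv/c²).
u' = (0.932 − 0.521) / (1 − (0.932)(0.521)) = 0.4110/0.5144 = 0.7989.

+0.799c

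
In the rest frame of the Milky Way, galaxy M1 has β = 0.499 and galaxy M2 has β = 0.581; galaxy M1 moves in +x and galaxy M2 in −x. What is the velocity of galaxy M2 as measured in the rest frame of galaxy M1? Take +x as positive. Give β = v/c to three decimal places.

β_A = 0.499, β_B = -0.581.
Transform to A's frame with the inverse velocity-addition law: u' = (u − v)/(1 − uv/c²), taking u = β_B and v = β_A.
u' = (-0.581 − 0.499) / (1 − (0.499)(-0.581)) = -1.0800/1.2899 = -0.8373.

β = -0.837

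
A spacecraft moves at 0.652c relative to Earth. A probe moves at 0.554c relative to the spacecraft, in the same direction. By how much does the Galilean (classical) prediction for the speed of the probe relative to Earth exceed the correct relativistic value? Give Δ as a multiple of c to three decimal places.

Galilean: u_cl = 0.554 + 0.652 = 1.2060.
Relativistic: u_rel = (0.554 + 0.652) / (1 + 0.554·0.652) = 1.2060/1.3612 = 0.8860.
Δ = 1.2060 − 0.8860 = 0.3200.
(The classical prediction exceeds c; the relativistic result does not.)

Δ = 0.320c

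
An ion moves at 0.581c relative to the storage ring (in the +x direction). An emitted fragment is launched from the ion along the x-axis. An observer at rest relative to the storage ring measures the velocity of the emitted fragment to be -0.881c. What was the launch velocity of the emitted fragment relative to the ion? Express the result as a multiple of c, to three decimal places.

-0.967c

Invert the composition law: u' = (u − v)/(1 − uv/c²).
u' = (-0.881 − 0.581) / (1 − (-0.881)(0.581)) = -1.4620/1.5119 = -0.9670.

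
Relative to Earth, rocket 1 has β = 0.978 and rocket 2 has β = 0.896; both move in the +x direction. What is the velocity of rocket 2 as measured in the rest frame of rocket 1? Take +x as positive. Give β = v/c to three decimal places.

β_A = 0.978, β_B = 0.896.
Transform to A's frame with the inverse velocity-addition law: u' = (u − v)/(1 − uv/c²), taking u = β_B and v = β_A.
u' = (0.896 − 0.978) / (1 − (0.978)(0.896)) = -0.0820/0.1237 = -0.6628.

β = -0.663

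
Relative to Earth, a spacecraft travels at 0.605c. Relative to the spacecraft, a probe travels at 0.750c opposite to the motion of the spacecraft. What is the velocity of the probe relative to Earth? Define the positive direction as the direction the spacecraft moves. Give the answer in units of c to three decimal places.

-0.265c

With v = 0.605 and u' = -0.750 (in units of c),
u = (u' + v)/(1 + u'v/c²):
u = (-0.750 + 0.605) / (1 + (-0.750)·0.605) = -0.1450/0.5463 = -0.2654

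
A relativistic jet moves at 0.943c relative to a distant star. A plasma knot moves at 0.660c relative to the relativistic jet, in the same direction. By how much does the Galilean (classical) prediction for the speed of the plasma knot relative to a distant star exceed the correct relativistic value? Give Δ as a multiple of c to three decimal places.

Δ = 0.615c

Galilean: u_cl = 0.660 + 0.943 = 1.6030.
Relativistic: u_rel = (0.660 + 0.943) / (1 + 0.660·0.943) = 1.6030/1.6224 = 0.9881.
Δ = 1.6030 − 0.9881 = 0.6149.
(The classical prediction exceeds c; the relativistic result does not.)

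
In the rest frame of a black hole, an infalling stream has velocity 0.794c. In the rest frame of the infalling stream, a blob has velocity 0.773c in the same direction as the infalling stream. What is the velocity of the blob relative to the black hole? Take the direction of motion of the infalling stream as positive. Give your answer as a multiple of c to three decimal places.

With v = 0.794 and u' = 0.773 (in units of c),
u = (u' + v)/(1 + u'v/c²):
u = (0.773 + 0.794) / (1 + 0.773·0.794) = 1.5670/1.6138 = 0.9710

0.971c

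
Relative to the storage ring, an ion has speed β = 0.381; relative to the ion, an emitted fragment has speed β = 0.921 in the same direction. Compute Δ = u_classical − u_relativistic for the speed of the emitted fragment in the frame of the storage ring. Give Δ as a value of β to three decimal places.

Δ = 0.338

Galilean: u_cl = 0.921 + 0.381 = 1.3020.
Relativistic: u_rel = (0.921 + 0.381) / (1 + 0.921·0.381) = 1.3020/1.3509 = 0.9638.
Δ = 1.3020 − 0.9638 = 0.3382.
(The classical prediction exceeds c; the relativistic result does not.)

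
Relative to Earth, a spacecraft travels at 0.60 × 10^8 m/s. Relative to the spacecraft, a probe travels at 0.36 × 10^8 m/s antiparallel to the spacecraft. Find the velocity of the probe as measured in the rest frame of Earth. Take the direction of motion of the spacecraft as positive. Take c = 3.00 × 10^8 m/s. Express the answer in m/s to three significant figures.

In units of c (dividing by 3.00 × 10^8 m/s): v = 0.200, u' = -0.120.
u = (u' + v)/(1 + u'v/c²):
u = (-0.120 + 0.200) / (1 + (-0.120)·0.200) = 0.0800/0.9760 = 0.0820
(Galilean addition would give +0.080c.)
Converting back: u = 0.0820 × 3.00 × 10^8 m/s.

+2.46 × 10^7 m/s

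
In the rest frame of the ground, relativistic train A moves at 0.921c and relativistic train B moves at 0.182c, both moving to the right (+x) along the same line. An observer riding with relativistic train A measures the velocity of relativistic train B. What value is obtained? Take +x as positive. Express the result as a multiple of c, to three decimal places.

β_A = 0.921, β_B = 0.182.
Transform to A's frame with the inverse velocity-addition law: u' = (u − v)/(1 − uv/c²), taking u = β_B and v = β_A.
u' = (0.182 − 0.921) / (1 − (0.921)(0.182)) = -0.7390/0.8324 = -0.8878.

-0.888c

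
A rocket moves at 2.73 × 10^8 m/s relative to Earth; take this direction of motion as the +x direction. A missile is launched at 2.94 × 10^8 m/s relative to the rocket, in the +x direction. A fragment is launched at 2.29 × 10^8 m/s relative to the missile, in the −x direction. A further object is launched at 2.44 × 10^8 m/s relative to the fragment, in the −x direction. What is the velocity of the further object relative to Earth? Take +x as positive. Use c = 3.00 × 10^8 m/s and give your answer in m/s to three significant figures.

Apply u = (u' + v)/(1 + u'v/c²) successively, working outward toward Earth.
(Dividing each given speed by c = 3.00 × 10^8 m/s to work in units of c.)
Start: velocity of the rocket relative to Earth = 0.9100c.
Compose with the missile (u' = 0.980 in the rocket frame): u_1 = (0.980 + 0.910) / (1 + 0.980·0.910) = 1.8900/1.8918 = 0.9990.
Compose with the fragment (u' = -0.763 in the missile frame): u_2 = (-0.763 + 0.999) / (1 + (-0.763)·0.999) = 0.2357/0.2374 = 0.9929.
Compose with the further object (u' = -0.813 in the fragment frame): u_3 = (-0.813 + 0.993) / (1 + (-0.813)·0.993) = 0.1796/0.1924 = 0.9334.
So u = 0.9334 × 3.00 × 10^8 m/s.

+2.80 × 10^8 m/s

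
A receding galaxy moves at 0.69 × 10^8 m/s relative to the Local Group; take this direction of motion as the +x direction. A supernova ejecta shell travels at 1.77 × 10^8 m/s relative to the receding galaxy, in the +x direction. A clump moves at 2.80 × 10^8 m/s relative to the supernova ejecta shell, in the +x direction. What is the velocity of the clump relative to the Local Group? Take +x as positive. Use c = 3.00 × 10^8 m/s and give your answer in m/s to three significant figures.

Apply u = (u' + v)/(1 + u'v/c²) successively, working outward toward the Local Group.
(Dividing each given speed by c = 3.00 × 10^8 m/s to work in units of c.)
Start: velocity of the receding galaxy relative to the Local Group = 0.2300c.
Compose with the supernova ejecta shell (u' = 0.590 in the receding galaxy frame): u_1 = (0.590 + 0.230) / (1 + 0.590·0.230) = 0.8200/1.1357 = 0.7220.
Compose with the clump (u' = 0.933 in the supernova ejecta shell frame): u_2 = (0.933 + 0.722) / (1 + 0.933·0.722) = 1.6554/1.6739 = 0.9889.
So u = 0.9889 × 3.00 × 10^8 m/s.

2.97 × 10^8 m/s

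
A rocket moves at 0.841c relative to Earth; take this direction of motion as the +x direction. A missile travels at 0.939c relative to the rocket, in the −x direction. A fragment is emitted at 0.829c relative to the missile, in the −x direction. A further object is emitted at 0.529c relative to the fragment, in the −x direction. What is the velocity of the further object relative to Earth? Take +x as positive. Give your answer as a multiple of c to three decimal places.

Apply u = (u' + v)/(1 + u'v/c²) successively, working outward toward Earth.
Start: velocity of the rocket relative to Earth = 0.8410c.
Compose with the missile (u' = -0.939 in the rocket frame): u_1 = (-0.939 + 0.841) / (1 + (-0.939)·0.841) = -0.0980/0.2103 = -0.4660.
Compose with the fragment (u' = -0.829 in the missile frame): u_2 = (-0.829 + (-0.466)) / (1 + (-0.829)·(-0.466)) = -1.2950/1.3863 = -0.9341.
Compose with the further object (u' = -0.529 in the fragment frame): u_3 = (-0.529 + (-0.934)) / (1 + (-0.529)·(-0.934)) = -1.4631/1.4942 = -0.9792.

-0.979c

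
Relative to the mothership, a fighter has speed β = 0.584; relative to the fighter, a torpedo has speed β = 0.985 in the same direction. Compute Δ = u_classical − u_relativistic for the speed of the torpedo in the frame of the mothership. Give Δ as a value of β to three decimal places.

Galilean: u_cl = 0.985 + 0.584 = 1.5690.
Relativistic: u_rel = (0.985 + 0.584) / (1 + 0.985·0.584) = 1.5690/1.5752 = 0.9960.
Δ = 1.5690 − 0.9960 = 0.5730.
(The classical prediction exceeds c; the relativistic result does not.)

Δ = 0.573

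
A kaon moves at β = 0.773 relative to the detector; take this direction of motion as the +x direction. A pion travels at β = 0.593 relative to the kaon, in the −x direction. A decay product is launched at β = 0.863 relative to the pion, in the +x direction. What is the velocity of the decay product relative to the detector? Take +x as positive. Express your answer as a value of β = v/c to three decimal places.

Apply u = (u' + v)/(1 + u'v/c²) successively, working outward toward the detector.
Start: velocity of the kaon relative to the detector = 0.7730c.
Compose with the pion (u' = -0.593 in the kaon frame): u_1 = (-0.593 + 0.773) / (1 + (-0.593)·0.773) = 0.1800/0.5416 = 0.3323.
Compose with the decay product (u' = 0.863 in the pion frame): u_2 = (0.863 + 0.332) / (1 + 0.863·0.332) = 1.1953/1.2868 = 0.9289.

β = +0.929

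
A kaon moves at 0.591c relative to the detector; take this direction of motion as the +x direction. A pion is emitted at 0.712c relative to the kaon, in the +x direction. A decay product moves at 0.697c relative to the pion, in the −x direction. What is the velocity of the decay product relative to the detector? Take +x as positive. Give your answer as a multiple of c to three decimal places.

Apply u = (u' + v)/(1 + u'v/c²) successively, working outward toward the detector.
Start: velocity of the kaon relative to the detector = 0.5910c.
Compose with the pion (u' = 0.712 in the kaon frame): u_1 = (0.712 + 0.591) / (1 + 0.712·0.591) = 1.3030/1.4208 = 0.9171.
Compose with the decay product (u' = -0.697 in the pion frame): u_2 = (-0.697 + 0.917) / (1 + (-0.697)·0.917) = 0.2201/0.3608 = 0.6100.

+0.610c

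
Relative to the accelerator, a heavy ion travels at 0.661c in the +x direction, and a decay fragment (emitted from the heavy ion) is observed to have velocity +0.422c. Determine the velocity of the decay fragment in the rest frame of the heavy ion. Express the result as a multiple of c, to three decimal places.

-0.331c

Invert the composition law: u' = (u − v)/(1 − uv/c²).
u' = (0.422 − 0.661) / (1 − (0.422)(0.661)) = -0.2390/0.7211 = -0.3315.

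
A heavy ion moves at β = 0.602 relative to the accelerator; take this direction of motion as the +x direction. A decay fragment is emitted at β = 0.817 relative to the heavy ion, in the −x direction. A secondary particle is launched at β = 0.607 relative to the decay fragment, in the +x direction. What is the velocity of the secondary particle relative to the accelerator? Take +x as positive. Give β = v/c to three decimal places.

Apply u = (u' + v)/(1 + u'v/c²) successively, working outward toward the accelerator.
Start: velocity of the heavy ion relative to the accelerator = 0.6020c.
Compose with the decay fragment (u' = -0.817 in the heavy ion frame): u_1 = (-0.817 + 0.602) / (1 + (-0.817)·0.602) = -0.2150/0.5082 = -0.4231.
Compose with the secondary particle (u' = 0.607 in the decay fragment frame): u_2 = (0.607 + (-0.423)) / (1 + 0.607·(-0.423)) = 0.1839/0.7432 = 0.2475.

β = +0.247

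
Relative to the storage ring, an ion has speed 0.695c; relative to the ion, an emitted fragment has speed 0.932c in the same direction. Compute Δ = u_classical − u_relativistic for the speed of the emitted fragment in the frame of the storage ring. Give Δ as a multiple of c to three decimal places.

Δ = 0.640c

Galilean: u_cl = 0.932 + 0.695 = 1.6270.
Relativistic: u_rel = (0.932 + 0.695) / (1 + 0.932·0.695) = 1.6270/1.6477 = 0.9874.
Δ = 1.6270 − 0.9874 = 0.6396.
(The classical prediction exceeds c; the relativistic result does not.)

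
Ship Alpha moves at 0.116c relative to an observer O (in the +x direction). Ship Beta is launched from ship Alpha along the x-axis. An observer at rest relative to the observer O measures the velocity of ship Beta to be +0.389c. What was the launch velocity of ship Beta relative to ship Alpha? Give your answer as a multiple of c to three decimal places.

+0.286c

Invert the composition law: u' = (u − v)/(1 − uv/c²).
u' = (0.389 − 0.116) / (1 − (0.389)(0.116)) = 0.2730/0.9549 = 0.2859.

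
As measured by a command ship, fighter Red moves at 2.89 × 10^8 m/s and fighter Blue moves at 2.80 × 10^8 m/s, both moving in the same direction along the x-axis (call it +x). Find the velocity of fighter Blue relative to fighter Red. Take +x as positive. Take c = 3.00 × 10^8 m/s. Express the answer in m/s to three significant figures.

-8.92 × 10^7 m/s

β_A = 0.963, β_B = 0.933 (dividing each by c = 3.00 × 10^8 m/s).
Transform to A's frame with the inverse velocity-addition law: u' = (u − v)/(1 − uv/c²), taking u = β_B and v = β_A.
u' = (0.933 − 0.963) / (1 − (0.963)(0.933)) = -0.0300/0.1009 = -0.2974.
u' = -0.2974 × 3.00 × 10^8 m/s.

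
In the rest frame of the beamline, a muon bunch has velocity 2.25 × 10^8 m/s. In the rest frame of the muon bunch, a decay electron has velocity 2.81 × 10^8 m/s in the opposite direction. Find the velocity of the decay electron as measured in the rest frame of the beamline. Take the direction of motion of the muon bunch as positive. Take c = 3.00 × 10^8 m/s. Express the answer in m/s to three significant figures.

In units of c (dividing by 3.00 × 10^8 m/s): v = 0.750, u' = -0.937.
u = (u' + v)/(1 + u'v/c²):
u = (-0.937 + 0.750) / (1 + (-0.937)·0.750) = -0.1867/0.2975 = -0.6275
(Galilean addition would give -0.187c.)
Converting back: u = -0.6275 × 3.00 × 10^8 m/s.

-1.88 × 10^8 m/s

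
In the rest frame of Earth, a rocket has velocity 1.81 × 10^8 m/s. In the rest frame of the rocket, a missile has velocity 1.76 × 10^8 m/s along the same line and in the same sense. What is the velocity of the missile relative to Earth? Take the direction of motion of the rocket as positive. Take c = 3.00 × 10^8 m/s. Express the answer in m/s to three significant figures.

2.64 × 10^8 m/s

In units of c (dividing by 3.00 × 10^8 m/s): v = 0.603, u' = 0.587.
u = (u' + v)/(1 + u'v/c²):
u = (0.587 + 0.603) / (1 + 0.587·0.603) = 1.1900/1.3540 = 0.8789
Converting back: u = 0.8789 × 3.00 × 10^8 m/s.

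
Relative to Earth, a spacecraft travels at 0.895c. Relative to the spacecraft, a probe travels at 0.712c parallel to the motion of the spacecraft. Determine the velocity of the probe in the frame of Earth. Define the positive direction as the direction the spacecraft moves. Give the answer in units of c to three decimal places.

0.982c

With v = 0.895 and u' = 0.712 (in units of c),
u = (u' + v)/(1 + u'v/c²):
u = (0.712 + 0.895) / (1 + 0.712·0.895) = 1.6070/1.6372 = 0.9815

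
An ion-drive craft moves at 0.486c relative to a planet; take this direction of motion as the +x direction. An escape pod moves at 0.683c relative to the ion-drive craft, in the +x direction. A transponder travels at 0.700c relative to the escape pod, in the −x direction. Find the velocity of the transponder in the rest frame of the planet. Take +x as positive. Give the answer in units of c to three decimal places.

Apply u = (u' + v)/(1 + u'v/c²) successively, working outward toward the planet.
Start: velocity of the ion-drive craft relative to the planet = 0.4860c.
Compose with the escape pod (u' = 0.683 in the ion-drive craft frame): u_1 = (0.683 + 0.486) / (1 + 0.683·0.486) = 1.1690/1.3319 = 0.8777.
Compose with the transponder (u' = -0.700 in the escape pod frame): u_2 = (-0.700 + 0.878) / (1 + (-0.700)·0.878) = 0.1777/0.3856 = 0.4607.

+0.461c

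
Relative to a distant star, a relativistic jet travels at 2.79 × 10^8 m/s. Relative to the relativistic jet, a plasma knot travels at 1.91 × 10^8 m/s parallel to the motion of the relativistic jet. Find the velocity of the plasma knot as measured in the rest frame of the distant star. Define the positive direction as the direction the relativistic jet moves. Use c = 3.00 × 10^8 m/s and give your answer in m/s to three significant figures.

2.95 × 10^8 m/s

In units of c (dividing by 3.00 × 10^8 m/s): v = 0.930, u' = 0.637.
u = (u' + v)/(1 + u'v/c²):
u = (0.637 + 0.930) / (1 + 0.637·0.930) = 1.5667/1.5921 = 0.9840
(Galilean addition would give +1.567c, exceeding c.)
Converting back: u = 0.9840 × 3.00 × 10^8 m/s.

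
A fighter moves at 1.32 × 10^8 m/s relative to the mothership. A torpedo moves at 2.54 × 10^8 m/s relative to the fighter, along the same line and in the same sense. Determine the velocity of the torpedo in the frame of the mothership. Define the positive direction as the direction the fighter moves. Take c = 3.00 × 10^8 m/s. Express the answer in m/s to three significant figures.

2.81 × 10^8 m/s

In units of c (dividing by 3.00 × 10^8 m/s): v = 0.440, u' = 0.847.
u = (u' + v)/(1 + u'v/c²):
u = (0.847 + 0.440) / (1 + 0.847·0.440) = 1.2867/1.3725 = 0.9374
Converting back: u = 0.9374 × 3.00 × 10^8 m/s.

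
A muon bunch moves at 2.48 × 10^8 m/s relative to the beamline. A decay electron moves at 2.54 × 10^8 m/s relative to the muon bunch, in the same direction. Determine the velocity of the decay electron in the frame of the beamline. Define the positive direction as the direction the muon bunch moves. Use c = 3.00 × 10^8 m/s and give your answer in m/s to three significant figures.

2.95 × 10^8 m/s

In units of c (dividing by 3.00 × 10^8 m/s): v = 0.827, u' = 0.847.
u = (u' + v)/(1 + u'v/c²):
u = (0.847 + 0.827) / (1 + 0.847·0.827) = 1.6733/1.6999 = 0.9844
Converting back: u = 0.9844 × 3.00 × 10^8 m/s.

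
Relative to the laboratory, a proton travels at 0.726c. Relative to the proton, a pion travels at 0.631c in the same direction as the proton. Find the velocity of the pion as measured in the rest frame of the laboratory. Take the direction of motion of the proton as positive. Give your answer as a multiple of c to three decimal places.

With v = 0.726 and u' = 0.631 (in units of c),
u = (u' + v)/(1 + u'v/c²):
u = (0.631 + 0.726) / (1 + 0.631·0.726) = 1.3570/1.4581 = 0.9307

0.931c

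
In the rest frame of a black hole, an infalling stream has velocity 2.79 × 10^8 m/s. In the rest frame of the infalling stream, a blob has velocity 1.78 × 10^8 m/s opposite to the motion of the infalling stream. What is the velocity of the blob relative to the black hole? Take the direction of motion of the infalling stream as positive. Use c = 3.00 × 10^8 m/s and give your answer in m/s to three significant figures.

In units of c (dividing by 3.00 × 10^8 m/s): v = 0.930, u' = -0.593.
u = (u' + v)/(1 + u'v/c²):
u = (-0.593 + 0.930) / (1 + (-0.593)·0.930) = 0.3367/0.4482 = 0.7512
(Galilean addition would give +0.337c.)
Converting back: u = 0.7512 × 3.00 × 10^8 m/s.

+2.25 × 10^8 m/s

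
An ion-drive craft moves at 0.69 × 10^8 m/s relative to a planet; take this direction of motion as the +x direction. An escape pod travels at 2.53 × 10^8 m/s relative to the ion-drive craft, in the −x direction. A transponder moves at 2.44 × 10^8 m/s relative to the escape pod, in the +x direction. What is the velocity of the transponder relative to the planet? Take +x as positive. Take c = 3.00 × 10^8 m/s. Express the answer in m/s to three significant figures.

+4.13 × 10^7 m/s

Apply u = (u' + v)/(1 + u'v/c²) successively, working outward toward the planet.
(Dividing each given speed by c = 3.00 × 10^8 m/s to work in units of c.)
Start: velocity of the ion-drive craft relative to the planet = 0.2300c.
Compose with the escape pod (u' = -0.843 in the ion-drive craft frame): u_1 = (-0.843 + 0.230) / (1 + (-0.843)·0.230) = -0.6133/0.8060 = -0.7609.
Compose with the transponder (u' = 0.813 in the escape pod frame): u_2 = (0.813 + (-0.761)) / (1 + 0.813·(-0.761)) = 0.0524/0.3811 = 0.1375.
So u = 0.1375 × 3.00 × 10^8 m/s.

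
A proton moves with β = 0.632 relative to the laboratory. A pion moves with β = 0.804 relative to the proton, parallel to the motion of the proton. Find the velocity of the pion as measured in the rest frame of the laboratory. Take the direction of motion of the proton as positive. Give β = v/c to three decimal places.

With v = 0.632 and u' = 0.804 (in units of c),
u = (u' + v)/(1 + u'v/c²):
u = (0.804 + 0.632) / (1 + 0.804·0.632) = 1.4360/1.5081 = 0.9522
(Galilean addition would give +1.436c, exceeding c.)

β = 0.952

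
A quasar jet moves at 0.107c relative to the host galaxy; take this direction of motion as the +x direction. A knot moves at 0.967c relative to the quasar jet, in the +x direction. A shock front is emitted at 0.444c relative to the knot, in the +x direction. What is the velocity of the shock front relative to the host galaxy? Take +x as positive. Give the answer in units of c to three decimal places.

0.990c

Apply u = (u' + v)/(1 + u'v/c²) successively, working outward toward the host galaxy.
Start: velocity of the quasar jet relative to the host galaxy = 0.1070c.
Compose with the knot (u' = 0.967 in the quasar jet frame): u_1 = (0.967 + 0.107) / (1 + 0.967·0.107) = 1.0740/1.1035 = 0.9733.
Compose with the shock front (u' = 0.444 in the knot frame): u_2 = (0.444 + 0.973) / (1 + 0.444·0.973) = 1.4173/1.4321 = 0.9896.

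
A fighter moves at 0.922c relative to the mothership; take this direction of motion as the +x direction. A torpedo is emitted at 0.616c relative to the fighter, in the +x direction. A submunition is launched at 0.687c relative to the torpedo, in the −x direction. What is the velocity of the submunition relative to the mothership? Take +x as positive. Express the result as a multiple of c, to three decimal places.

+0.901c

Apply u = (u' + v)/(1 + u'v/c²) successively, working outward toward the mothership.
Start: velocity of the fighter relative to the mothership = 0.9220c.
Compose with the torpedo (u' = 0.616 in the fighter frame): u_1 = (0.616 + 0.922) / (1 + 0.616·0.922) = 1.5380/1.5680 = 0.9809.
Compose with the submunition (u' = -0.687 in the torpedo frame): u_2 = (-0.687 + 0.981) / (1 + (-0.687)·0.981) = 0.2939/0.3261 = 0.9012.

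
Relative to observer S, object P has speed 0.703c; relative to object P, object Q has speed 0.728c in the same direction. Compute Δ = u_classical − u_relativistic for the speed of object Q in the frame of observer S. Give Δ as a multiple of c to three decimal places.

Galilean: u_cl = 0.728 + 0.703 = 1.4310.
Relativistic: u_rel = (0.728 + 0.703) / (1 + 0.728·0.703) = 1.4310/1.5118 = 0.9466.
Δ = 1.4310 − 0.9466 = 0.4844.
(The classical prediction exceeds c; the relativistic result does not.)

Δ = 0.484c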